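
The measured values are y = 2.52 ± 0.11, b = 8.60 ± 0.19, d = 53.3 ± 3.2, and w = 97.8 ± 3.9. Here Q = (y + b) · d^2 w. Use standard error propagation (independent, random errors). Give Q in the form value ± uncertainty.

(3.09 ± 0.396) × 10^6

Let u = y + b = 11.1. δu = √(δy² + δb²) = √(0.0121 + 0.0361) = 0.220, so δu/u = 0.0197.
Q is then a monomial in u, d, w:
δQ/Q = √((δu/u)² + (2·δd/d)² + (1·δw/w)²) = √(0.000390 + 0.0144 + 0.00159) = 0.128
Q = 3.09e+06, so δQ = 0.128 × 3.09e+06 = 3.96e+05.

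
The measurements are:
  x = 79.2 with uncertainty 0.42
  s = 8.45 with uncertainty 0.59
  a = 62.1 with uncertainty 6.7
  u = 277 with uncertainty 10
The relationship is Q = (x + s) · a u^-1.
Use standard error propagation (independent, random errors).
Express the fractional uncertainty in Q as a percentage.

11.4%

Let w = x + s = 87.7. δw = √(δx² + δs²) = √(0.176 + 0.348) = 0.724, so δw/w = 0.00826.
Q is then a monomial in w, a, u:
δQ/Q = √((δw/w)² + (1·δa/a)² + (-1·δu/u)²) = √(6.83e-05 + 0.0116 + 0.00130) = 0.114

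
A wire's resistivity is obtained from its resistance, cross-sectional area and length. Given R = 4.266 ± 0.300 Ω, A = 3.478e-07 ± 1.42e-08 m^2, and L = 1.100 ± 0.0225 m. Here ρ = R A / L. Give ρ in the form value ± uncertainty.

Each factor contributes (exponent × relative error)² to (δρ/ρ)²:
  (1·δR/R)² = (1×0.0703)² = 0.00495;  (1·δA/A)² = (1×0.0408)² = 0.00167;  (-1·δL/L)² = (-1×0.0205)² = 0.000418
δρ/ρ = √(0.00703) = 0.0838
ρ = 1.349e-06 Ω·m, so δρ = 0.0838 × 1.349e-06 = 1.13e-07 Ω·m.

(1.349 ± 0.113) × 10^-6 Ω·m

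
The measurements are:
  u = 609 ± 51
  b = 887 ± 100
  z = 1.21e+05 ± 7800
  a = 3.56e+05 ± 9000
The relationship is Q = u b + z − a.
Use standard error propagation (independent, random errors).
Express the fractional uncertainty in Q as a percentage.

25.2%

Let p = u·b = 5.4e+05. δp/p = √((1·δu/u)² + (1·δb/b)²) = √(0.00701 + 0.0127) = 0.140, so δp = 75900.
Q = p + z − a: δQ = √(δp² + δz² + δa²) = √(5.76e+09 + 6.08e+07 + 8.1e+07) = 76800
Q = 3.05e+05, so δQ/Q = 76800/3.05e+05 = 0.252.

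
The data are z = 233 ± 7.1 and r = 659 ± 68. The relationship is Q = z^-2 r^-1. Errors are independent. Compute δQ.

Products/powers → add relative errors in quadrature, weighted by exponent:
  (-2·δz/z)² = (-2×0.0305)² = 0.00371;  (-1·δr/r)² = (-1×0.103)² = 0.0106
δQ/Q = √(0.0144) = 0.120
Q = 2.8e-08, so δQ = 0.120 × 2.8e-08 = 3.35e-09.

3.35e-09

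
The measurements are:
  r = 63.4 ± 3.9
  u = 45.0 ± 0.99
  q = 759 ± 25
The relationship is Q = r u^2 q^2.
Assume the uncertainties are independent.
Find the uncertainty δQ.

7.42e+09

Q is a product of powers, so relative uncertainties combine in quadrature:
  (1·δr/r)² = (1×0.0615)² = 0.00378;  (2·δu/u)² = (2×0.0220)² = 0.00194;  (2·δq/q)² = (2×0.0329)² = 0.00434
δQ/Q = √(0.0101) = 0.100
Q = 7.4e+10, so δQ = 0.100 × 7.4e+10 = 7.42e+09.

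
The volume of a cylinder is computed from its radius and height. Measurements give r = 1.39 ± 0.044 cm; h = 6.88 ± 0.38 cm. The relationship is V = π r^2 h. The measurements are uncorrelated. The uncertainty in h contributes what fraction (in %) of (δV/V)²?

43.2%

(δV/V)² = (2·δr/r)² + (1·δh/h)²
  r term: (2×0.0317)² = 0.00401
  h term: (1×0.0552)² = 0.00305
Total = 0.00706. Share from h = 0.00305/0.00706 = 0.432.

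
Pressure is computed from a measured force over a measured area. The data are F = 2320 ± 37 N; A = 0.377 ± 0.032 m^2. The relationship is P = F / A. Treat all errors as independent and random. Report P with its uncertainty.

6150 ± 531 Pa

Each factor contributes (exponent × relative error)² to (δP/P)²:
  (1·δF/F)² = (1×0.0159)² = 0.000254;  (-1·δA/A)² = (-1×0.0849)² = 0.00720
δP/P = √(0.00746) = 0.0864
P = 6150 Pa, so δP = 0.0864 × 6150 = 531 Pa.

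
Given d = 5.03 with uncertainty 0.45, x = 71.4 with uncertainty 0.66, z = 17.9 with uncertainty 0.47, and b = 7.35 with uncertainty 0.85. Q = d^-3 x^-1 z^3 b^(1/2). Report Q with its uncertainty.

1.71 ± 0.489

For a monomial Q ∝ d^-3, x^-1, z^3, b^(1/2), fractional errors add in quadrature:
  (-3·δd/d)² = (-3×0.0895)² = 0.0720;  (-1·δx/x)² = (-1×0.00924)² = 8.54e-05;  (3·δz/z)² = (3×0.0263)² = 0.00620;  (½·δb/b)² = (0.5×0.116)² = 0.00334
δQ/Q = √(0.0817) = 0.286
Q = 1.71, so δQ = 0.286 × 1.71 = 0.489.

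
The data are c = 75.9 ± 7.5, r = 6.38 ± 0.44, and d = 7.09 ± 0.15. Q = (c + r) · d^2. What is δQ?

Let u = c + r = 82.3. δu = √(δc² + δr²) = √(56.2 + 0.194) = 7.51, so δu/u = 0.0913.
Q is then a monomial in u, d:
δQ/Q = √((δu/u)² + (2·δd/d)²) = √(0.00834 + 0.00179) = 0.101
Q = 4140, so δQ = 0.101 × 4140 = 416.

416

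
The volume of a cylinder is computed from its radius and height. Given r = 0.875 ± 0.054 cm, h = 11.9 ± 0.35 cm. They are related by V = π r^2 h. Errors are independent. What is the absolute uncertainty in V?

Products/powers → add relative errors in quadrature, weighted by exponent:
  (2·δr/r)² = (2×0.0617)² = 0.0152;  (1·δh/h)² = (1×0.0294)² = 0.000865
δV/V = √(0.0161) = 0.127
V = 28.6 cm^3, so δV = 0.127 × 28.6 = 3.63 cm^3.

3.63 cm^3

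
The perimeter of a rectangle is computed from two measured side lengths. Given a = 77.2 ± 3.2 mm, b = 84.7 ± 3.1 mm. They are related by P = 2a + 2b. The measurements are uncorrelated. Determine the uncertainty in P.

P is a linear combination, so absolute uncertainties add in quadrature:
  (2·δa)² = 41.0;  (2·δb)² = 38.4
δP = √(79.4) = 8.91 mm

8.91 mm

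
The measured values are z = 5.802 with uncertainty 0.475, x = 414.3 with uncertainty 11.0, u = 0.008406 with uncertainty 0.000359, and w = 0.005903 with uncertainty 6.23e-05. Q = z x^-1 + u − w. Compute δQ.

Let p = z·x^-1 = 0.01400. δp/p = √((1·δz/z)² + (-1·δx/x)²) = √(0.00670 + 0.000705) = 0.0861, so δp = 0.00121.
Q = p + u − w: δQ = √(δp² + δu² + δw²) = √(1.45e-06 + 1.29e-07 + 3.88e-09) = 0.00126

0.00126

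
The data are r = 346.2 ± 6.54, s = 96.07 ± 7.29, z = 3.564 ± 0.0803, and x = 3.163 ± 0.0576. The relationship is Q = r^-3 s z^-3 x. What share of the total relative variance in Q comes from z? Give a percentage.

(δQ/Q)² = (-3·δr/r)² + (1·δs/s)² + (-3·δz/z)² + (1·δx/x)²
  r term: (-3×0.0189)² = 0.00321
  s term: (1×0.0759)² = 0.00576
  z term: (-3×0.0225)² = 0.00457
  x term: (1×0.0182)² = 0.000332
Total = 0.0139. Share from z = 0.00457/0.0139 = 0.329.

32.9%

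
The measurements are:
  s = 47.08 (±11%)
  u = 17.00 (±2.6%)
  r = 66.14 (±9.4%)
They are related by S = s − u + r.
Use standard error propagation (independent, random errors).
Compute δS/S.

Each term contributes (cᵢ δxᵢ)² to (δS)²:
  (δs)² = 26.8;  (δu)² = 0.195;  (δr)² = 38.7
δS = √(65.7) = 8.10
S = 96.22, so δS/S = 8.10/96.22 = 0.0842.

0.0842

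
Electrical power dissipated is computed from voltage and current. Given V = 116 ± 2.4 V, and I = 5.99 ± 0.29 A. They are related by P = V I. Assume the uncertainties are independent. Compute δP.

36.6 W

For a monomial P ∝ V, I, fractional errors add in quadrature:
  (1·δV/V)² = (1×0.0207)² = 0.000428;  (1·δI/I)² = (1×0.0484)² = 0.00234
δP/P = √(0.00277) = 0.0526
P = 695 W, so δP = 0.0526 × 695 = 36.6 W.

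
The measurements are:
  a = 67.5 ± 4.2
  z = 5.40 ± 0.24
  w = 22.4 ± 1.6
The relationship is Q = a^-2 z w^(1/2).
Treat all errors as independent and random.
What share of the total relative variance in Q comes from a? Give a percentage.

82.7%

(δQ/Q)² = (-2·δa/a)² + (1·δz/z)² + (½·δw/w)²
  a term: (-2×0.0622)² = 0.0155
  z term: (1×0.0444)² = 0.00198
  w term: (0.5×0.0714)² = 0.00128
Total = 0.0187. Share from a = 0.0155/0.0187 = 0.827.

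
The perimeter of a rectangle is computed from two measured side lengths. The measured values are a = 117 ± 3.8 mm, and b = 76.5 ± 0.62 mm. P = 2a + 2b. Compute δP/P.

0.0199

Each term contributes (cᵢ δxᵢ)² to (δP)²:
  (2·δa)² = 57.8;  (2·δb)² = 1.54
δP = √(59.3) = 7.70 mm
P = 387 mm, so δP/P = 7.70/387 = 0.0199.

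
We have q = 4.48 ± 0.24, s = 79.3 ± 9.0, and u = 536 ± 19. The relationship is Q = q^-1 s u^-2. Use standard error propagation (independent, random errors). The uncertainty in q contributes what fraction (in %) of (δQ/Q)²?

13.8%

(δQ/Q)² = (-1·δq/q)² + (1·δs/s)² + (-2·δu/u)²
  q term: (-1×0.0536)² = 0.00287
  s term: (1×0.113)² = 0.0129
  u term: (-2×0.0354)² = 0.00503
Total = 0.0208. Share from q = 0.00287/0.0208 = 0.138.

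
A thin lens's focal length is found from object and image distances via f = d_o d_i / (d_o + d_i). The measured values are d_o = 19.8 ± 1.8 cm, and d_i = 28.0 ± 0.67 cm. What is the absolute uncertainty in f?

0.628 cm

∂f/∂d_o = (d_i/(d_o+d_i))² = 0.343;  ∂f/∂d_i = (d_o/(d_o+d_i))² = 0.172
δf = √((∂f/∂d_o · δd_o)² + (∂f/∂d_i · δd_i)²) = √(0.381 + 0.0132) = 0.628 cm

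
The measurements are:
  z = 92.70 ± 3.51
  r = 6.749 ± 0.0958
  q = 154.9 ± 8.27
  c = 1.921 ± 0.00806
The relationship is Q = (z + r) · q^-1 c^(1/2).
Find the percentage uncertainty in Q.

6.40%

Let u = z + r = 99.45. δu = √(δz² + δr²) = √(12.3 + 0.00918) = 3.51, so δu/u = 0.0353.
Q is then a monomial in u, q, c:
δQ/Q = √((δu/u)² + (-1·δq/q)² + (½·δc/c)²) = √(0.00125 + 0.00285 + 4.4e-06) = 0.0640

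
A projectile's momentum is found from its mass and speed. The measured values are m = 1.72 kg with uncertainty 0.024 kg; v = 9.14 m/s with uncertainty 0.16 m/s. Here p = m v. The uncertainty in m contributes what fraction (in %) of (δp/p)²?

38.9%

(δp/p)² = (1·δm/m)² + (1·δv/v)²
  m term: (1×0.0140)² = 0.000195
  v term: (1×0.0175)² = 0.000306
Total = 0.000501. Share from m = 0.000195/0.000501 = 0.389.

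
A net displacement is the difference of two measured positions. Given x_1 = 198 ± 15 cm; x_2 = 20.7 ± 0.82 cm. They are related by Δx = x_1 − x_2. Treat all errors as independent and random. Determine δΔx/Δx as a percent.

Sums and differences: (δΔx)² = Σ (cᵢ δxᵢ)².
  (δx_1)² = 225;  (δx_2)² = 0.672
δΔx = √(226) = 15.0 cm
Δx = 177 cm, so δΔx/Δx = 15.0/177 = 0.0847.

8.47%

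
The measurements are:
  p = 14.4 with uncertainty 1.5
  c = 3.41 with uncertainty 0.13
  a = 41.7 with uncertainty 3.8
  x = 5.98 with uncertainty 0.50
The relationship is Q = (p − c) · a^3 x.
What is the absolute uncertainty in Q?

Let u = p − c = 11.0. δu = √(δp² + δc²) = √(2.25 + 0.0169) = 1.51, so δu/u = 0.137.
Q is then a monomial in u, a, x:
δQ/Q = √((δu/u)² + (3·δa/a)² + (1·δx/x)²) = √(0.0188 + 0.0747 + 0.00699) = 0.317
Q = 4.77e+06, so δQ = 0.317 × 4.77e+06 = 1.51e+06.

1.51e+06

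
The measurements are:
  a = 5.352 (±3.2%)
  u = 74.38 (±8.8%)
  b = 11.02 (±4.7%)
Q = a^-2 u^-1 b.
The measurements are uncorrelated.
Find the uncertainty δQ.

Each factor contributes (exponent × relative error)² to (δQ/Q)²:
  (-2·δa/a)² = (-2×0.0320)² = 0.00410;  (-1·δu/u)² = (-1×0.0880)² = 0.00774;  (1·δb/b)² = (1×0.0470)² = 0.00221
δQ/Q = √(0.0140) = 0.119
Q = 0.005172, so δQ = 0.119 × 0.005172 = 0.000613.

0.000613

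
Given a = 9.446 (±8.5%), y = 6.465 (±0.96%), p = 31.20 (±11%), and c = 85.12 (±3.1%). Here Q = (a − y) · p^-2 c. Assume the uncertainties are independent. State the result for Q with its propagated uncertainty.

Let u = a − y = 2.981. δu = √(δa² + δy²) = √(0.645 + 0.00385) = 0.805, so δu/u = 0.270.
Q is then a monomial in u, p, c:
δQ/Q = √((δu/u)² + (-2·δp/p)² + (1·δc/c)²) = √(0.0730 + 0.0484 + 0.000961) = 0.350
Q = 0.2607, so δQ = 0.350 × 0.2607 = 0.0912.

0.2607 ± 0.0912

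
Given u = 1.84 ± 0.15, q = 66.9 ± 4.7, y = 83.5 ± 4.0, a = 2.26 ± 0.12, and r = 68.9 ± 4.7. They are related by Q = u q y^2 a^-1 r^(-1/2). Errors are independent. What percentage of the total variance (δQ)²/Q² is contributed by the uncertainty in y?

37.1%

(δQ/Q)² = (1·δu/u)² + (1·δq/q)² + (2·δy/y)² + (-1·δa/a)² + (−½·δr/r)²
  u term: (1×0.0815)² = 0.00665
  q term: (1×0.0703)² = 0.00494
  y term: (2×0.0479)² = 0.00918
  a term: (-1×0.0531)² = 0.00282
  r term: (-0.5×0.0682)² = 0.00116
Total = 0.0247. Share from y = 0.00918/0.0247 = 0.371.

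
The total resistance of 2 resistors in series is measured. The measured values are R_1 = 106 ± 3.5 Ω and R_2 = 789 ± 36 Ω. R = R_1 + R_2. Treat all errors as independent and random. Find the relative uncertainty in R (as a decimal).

0.0404

R is a linear combination, so absolute uncertainties add in quadrature:
  (δR_1)² = 12.2;  (δR_2)² = 1300
δR = √(1310) = 36.2 Ω
R = 895 Ω, so δR/R = 36.2/895 = 0.0404.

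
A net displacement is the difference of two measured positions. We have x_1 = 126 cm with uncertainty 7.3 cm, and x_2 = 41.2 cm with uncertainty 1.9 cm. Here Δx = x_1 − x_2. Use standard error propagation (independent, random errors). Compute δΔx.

7.54 cm

Each term contributes (cᵢ δxᵢ)² to (δΔx)²:
  (δx_1)² = 53.3;  (δx_2)² = 3.61
δΔx = √(56.9) = 7.54 cm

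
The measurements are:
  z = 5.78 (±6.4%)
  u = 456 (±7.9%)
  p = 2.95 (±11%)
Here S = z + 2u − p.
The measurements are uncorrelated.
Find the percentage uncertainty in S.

Each term contributes (cᵢ δxᵢ)² to (δS)²:
  (δz)² = 0.137;  (2·δu)² = 5190;  (δp)² = 0.105
δS = √(5190) = 72.0
S = 915, so δS/S = 72.0/915 = 0.0788.

7.88%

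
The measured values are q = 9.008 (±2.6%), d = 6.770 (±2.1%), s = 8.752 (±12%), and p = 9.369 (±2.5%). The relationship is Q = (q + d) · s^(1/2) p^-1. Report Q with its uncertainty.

Let u = q + d = 15.78. δu = √(δq² + δd²) = √(0.0549 + 0.0202) = 0.274, so δu/u = 0.0174.
Q is then a monomial in u, s, p:
δQ/Q = √((δu/u)² + (½·δs/s)² + (-1·δp/p)²) = √(0.000302 + 0.00360 + 0.000625) = 0.0673
Q = 4.982, so δQ = 0.0673 × 4.982 = 0.335.

4.982 ± 0.335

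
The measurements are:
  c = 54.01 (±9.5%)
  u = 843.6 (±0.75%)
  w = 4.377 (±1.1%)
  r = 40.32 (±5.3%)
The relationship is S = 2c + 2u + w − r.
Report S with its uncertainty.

Absolute uncertainties add in quadrature for a linear combination:
  (2·δc)² = 105;  (2·δu)² = 160;  (δw)² = 0.00232;  (δr)² = 4.57
δS = √(270) = 16.4
S = 1759.

1759 ± 16.4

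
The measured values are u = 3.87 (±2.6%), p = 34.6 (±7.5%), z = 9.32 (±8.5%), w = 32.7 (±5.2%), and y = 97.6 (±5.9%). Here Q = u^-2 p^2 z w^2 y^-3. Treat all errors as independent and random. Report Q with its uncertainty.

0.857 ± 0.234

For a monomial Q ∝ u^-2, p^2, z, w^2, y^-3, fractional errors add in quadrature:
  (-2·δu/u)² = (-2×0.0260)² = 0.00270;  (2·δp/p)² = (2×0.0750)² = 0.0225;  (1·δz/z)² = (1×0.0850)² = 0.00723;  (2·δw/w)² = (2×0.0520)² = 0.0108;  (-3·δy/y)² = (-3×0.0590)² = 0.0313
δQ/Q = √(0.0746) = 0.273
Q = 0.857, so δQ = 0.273 × 0.857 = 0.234.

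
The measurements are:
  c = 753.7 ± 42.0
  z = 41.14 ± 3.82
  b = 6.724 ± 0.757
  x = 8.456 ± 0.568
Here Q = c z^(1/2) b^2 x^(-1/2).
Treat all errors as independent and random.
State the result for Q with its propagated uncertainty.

75160 ± 18000

Q is a product of powers, so relative uncertainties combine in quadrature:
  (1·δc/c)² = (1×0.0557)² = 0.00311;  (½·δz/z)² = (0.5×0.0929)² = 0.00216;  (2·δb/b)² = (2×0.113)² = 0.0507;  (−½·δx/x)² = (-0.5×0.0672)² = 0.00113
δQ/Q = √(0.0571) = 0.239
Q = 75160, so δQ = 0.239 × 75160 = 18000.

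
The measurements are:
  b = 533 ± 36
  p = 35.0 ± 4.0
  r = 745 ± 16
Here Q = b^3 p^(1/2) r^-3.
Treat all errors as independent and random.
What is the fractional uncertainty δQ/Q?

0.220

Q is a product of powers, so relative uncertainties combine in quadrature:
  (3·δb/b)² = (3×0.0675)² = 0.0411;  (½·δp/p)² = (0.5×0.114)² = 0.00327;  (-3·δr/r)² = (-3×0.0215)² = 0.00415
δQ/Q = √(0.0485) = 0.220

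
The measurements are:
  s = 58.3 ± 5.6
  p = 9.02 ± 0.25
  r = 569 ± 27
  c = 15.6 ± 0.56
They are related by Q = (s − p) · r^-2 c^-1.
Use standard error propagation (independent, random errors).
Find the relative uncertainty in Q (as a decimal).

Let u = s − p = 49.3. δu = √(δs² + δp²) = √(31.4 + 0.0625) = 5.61, so δu/u = 0.114.
Q is then a monomial in u, r, c:
δQ/Q = √((δu/u)² + (-2·δr/r)² + (-1·δc/c)²) = √(0.0129 + 0.00901 + 0.00129) = 0.152

0.152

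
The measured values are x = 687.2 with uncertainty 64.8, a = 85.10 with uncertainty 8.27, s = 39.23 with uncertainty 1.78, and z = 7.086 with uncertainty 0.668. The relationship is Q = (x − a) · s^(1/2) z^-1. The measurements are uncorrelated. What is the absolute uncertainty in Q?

77.4

Let u = x − a = 602.1. δu = √(δx² + δa²) = √(4200 + 68.4) = 65.3, so δu/u = 0.108.
Q is then a monomial in u, s, z:
δQ/Q = √((δu/u)² + (½·δs/s)² + (-1·δz/z)²) = √(0.0118 + 0.000515 + 0.00889) = 0.146
Q = 532.2, so δQ = 0.146 × 532.2 = 77.4.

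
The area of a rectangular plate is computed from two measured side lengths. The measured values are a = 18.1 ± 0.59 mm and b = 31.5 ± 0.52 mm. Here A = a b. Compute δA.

20.8 mm^2

Relative error in a monomial: (δA/A)² = Σ (nᵢ · δxᵢ/xᵢ)².
  (1·δa/a)² = (1×0.0326)² = 0.00106;  (1·δb/b)² = (1×0.0165)² = 0.000273
δA/A = √(0.00134) = 0.0365
A = 570 mm^2, so δA = 0.0365 × 570 = 20.8 mm^2.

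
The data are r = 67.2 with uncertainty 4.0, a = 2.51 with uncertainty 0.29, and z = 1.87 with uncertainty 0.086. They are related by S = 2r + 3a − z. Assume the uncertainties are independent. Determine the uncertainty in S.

Each term contributes (cᵢ δxᵢ)² to (δS)²:
  (2·δr)² = 64.0;  (3·δa)² = 0.757;  (δz)² = 0.00740
δS = √(64.8) = 8.05

8.05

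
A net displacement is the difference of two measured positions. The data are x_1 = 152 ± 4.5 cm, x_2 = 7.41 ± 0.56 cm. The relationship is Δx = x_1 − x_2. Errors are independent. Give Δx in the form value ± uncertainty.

For a sum/difference, combine absolute errors in quadrature:
  (δx_1)² = 20.2;  (δx_2)² = 0.314
δΔx = √(20.6) = 4.53 cm
Δx = 145 cm.

145 ± 4.53 cm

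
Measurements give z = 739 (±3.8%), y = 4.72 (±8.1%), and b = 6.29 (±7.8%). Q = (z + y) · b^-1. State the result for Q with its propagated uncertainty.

118 ± 10.2

Let u = z + y = 744. δu = √(δz² + δy²) = √(789 + 0.146) = 28.1, so δu/u = 0.0378.
Q is then a monomial in u, b:
δQ/Q = √((δu/u)² + (-1·δb/b)²) = √(0.00143 + 0.00608) = 0.0867
Q = 118, so δQ = 0.0867 × 118 = 10.2.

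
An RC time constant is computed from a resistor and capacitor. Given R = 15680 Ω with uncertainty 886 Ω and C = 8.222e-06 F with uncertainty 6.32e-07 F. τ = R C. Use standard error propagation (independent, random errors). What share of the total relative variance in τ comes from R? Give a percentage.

(δτ/τ)² = (1·δR/R)² + (1·δC/C)²
  R term: (1×0.0565)² = 0.00319
  C term: (1×0.0769)² = 0.00591
Total = 0.00910. Share from R = 0.00319/0.00910 = 0.351.

35.1%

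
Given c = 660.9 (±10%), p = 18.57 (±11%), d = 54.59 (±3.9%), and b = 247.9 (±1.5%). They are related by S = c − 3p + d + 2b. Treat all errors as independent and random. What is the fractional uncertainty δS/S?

Sums and differences: (δS)² = Σ (cᵢ δxᵢ)².
  (δc)² = 4370;  (3·δp)² = 37.6;  (δd)² = 4.53;  (2·δb)² = 55.3
δS = √(4470) = 66.8
S = 1156, so δS/S = 66.8/1156 = 0.0578.

0.0578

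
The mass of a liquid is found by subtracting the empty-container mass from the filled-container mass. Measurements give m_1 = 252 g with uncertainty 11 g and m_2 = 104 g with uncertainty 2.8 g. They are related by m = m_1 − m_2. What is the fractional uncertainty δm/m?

0.0767

Sums and differences: (δm)² = Σ (cᵢ δxᵢ)².
  (δm_1)² = 121;  (δm_2)² = 7.84
δm = √(129) = 11.4 g
m = 148 g, so δm/m = 11.4/148 = 0.0767.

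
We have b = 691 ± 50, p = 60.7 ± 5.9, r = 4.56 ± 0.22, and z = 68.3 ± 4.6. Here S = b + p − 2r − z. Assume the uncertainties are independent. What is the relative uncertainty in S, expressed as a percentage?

For a sum/difference, combine absolute errors in quadrature:
  (δb)² = 2500;  (δp)² = 34.8;  (2·δr)² = 0.194;  (δz)² = 21.2
δS = √(2560) = 50.6
S = 674, so δS/S = 50.6/674 = 0.0750.

7.50%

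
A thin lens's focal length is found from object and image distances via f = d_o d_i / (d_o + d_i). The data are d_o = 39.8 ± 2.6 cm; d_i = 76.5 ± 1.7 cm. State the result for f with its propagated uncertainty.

26.2 ± 1.14 cm

∂f/∂d_o = (d_i/(d_o+d_i))² = 0.433;  ∂f/∂d_i = (d_o/(d_o+d_i))² = 0.117
δf = √((∂f/∂d_o · δd_o)² + (∂f/∂d_i · δd_i)²) = √(1.27 + 0.0396) = 1.14 cm
f = 26.2 cm.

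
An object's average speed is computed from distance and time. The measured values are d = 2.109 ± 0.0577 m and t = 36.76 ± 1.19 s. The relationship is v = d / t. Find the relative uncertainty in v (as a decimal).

Products/powers → add relative errors in quadrature, weighted by exponent:
  (1·δd/d)² = (1×0.0274)² = 0.000749;  (-1·δt/t)² = (-1×0.0324)² = 0.00105
δv/v = √(0.00180) = 0.0424

0.0424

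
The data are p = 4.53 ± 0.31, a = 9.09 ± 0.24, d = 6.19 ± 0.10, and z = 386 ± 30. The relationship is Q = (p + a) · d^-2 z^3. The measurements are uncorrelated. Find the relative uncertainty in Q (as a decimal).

0.237

Let u = p + a = 13.6. δu = √(δp² + δa²) = √(0.0961 + 0.0576) = 0.392, so δu/u = 0.0288.
Q is then a monomial in u, d, z:
δQ/Q = √((δu/u)² + (-2·δd/d)² + (3·δz/z)²) = √(0.000829 + 0.00104 + 0.0544) = 0.237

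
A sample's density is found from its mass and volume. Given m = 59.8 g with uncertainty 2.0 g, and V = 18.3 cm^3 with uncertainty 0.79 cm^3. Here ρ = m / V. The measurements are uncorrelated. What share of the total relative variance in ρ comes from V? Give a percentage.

(δρ/ρ)² = (1·δm/m)² + (-1·δV/V)²
  m term: (1×0.0334)² = 0.00112
  V term: (-1×0.0432)² = 0.00186
Total = 0.00298. Share from V = 0.00186/0.00298 = 0.625.

62.5%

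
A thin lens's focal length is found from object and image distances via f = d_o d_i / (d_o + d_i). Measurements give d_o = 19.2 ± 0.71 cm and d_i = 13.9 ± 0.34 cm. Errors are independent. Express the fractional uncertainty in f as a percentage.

2.10%

∂f/∂d_o = (d_i/(d_o+d_i))² = 0.176;  ∂f/∂d_i = (d_o/(d_o+d_i))² = 0.336
δf = √((∂f/∂d_o · δd_o)² + (∂f/∂d_i · δd_i)²) = √(0.0157 + 0.0131) = 0.170 cm
f = 8.06 cm, so δf/f = 0.170/8.06 = 0.0210.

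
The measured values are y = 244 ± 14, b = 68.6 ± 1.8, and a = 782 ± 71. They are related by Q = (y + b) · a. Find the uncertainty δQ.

Let u = y + b = 313. δu = √(δy² + δb²) = √(196 + 3.24) = 14.1, so δu/u = 0.0452.
Q is then a monomial in u, a:
δQ/Q = √((δu/u)² + (1·δa/a)²) = √(0.00204 + 0.00824) = 0.101
Q = 2.44e+05, so δQ = 0.101 × 2.44e+05 = 24800.

24800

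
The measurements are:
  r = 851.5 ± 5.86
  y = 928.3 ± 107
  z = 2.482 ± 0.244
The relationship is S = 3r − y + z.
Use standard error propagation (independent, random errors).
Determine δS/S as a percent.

6.66%

S is a linear combination, so absolute uncertainties add in quadrature:
  (3·δr)² = 309;  (δy)² = 11400;  (δz)² = 0.0595
δS = √(11800) = 108
S = 1629, so δS/S = 108/1629 = 0.0666.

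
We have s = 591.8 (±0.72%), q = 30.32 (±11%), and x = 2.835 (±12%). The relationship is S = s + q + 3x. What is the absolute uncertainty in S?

Each term contributes (cᵢ δxᵢ)² to (δS)²:
  (δs)² = 18.2;  (δq)² = 11.1;  (3·δx)² = 1.04
δS = √(30.3) = 5.51

5.51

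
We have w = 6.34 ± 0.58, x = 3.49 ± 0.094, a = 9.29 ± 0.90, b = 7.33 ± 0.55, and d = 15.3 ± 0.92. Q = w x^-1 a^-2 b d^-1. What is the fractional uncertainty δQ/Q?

Each factor contributes (exponent × relative error)² to (δQ/Q)²:
  (1·δw/w)² = (1×0.0915)² = 0.00837;  (-1·δx/x)² = (-1×0.0269)² = 0.000725;  (-2·δa/a)² = (-2×0.0969)² = 0.0375;  (1·δb/b)² = (1×0.0750)² = 0.00563;  (-1·δd/d)² = (-1×0.0601)² = 0.00362
δQ/Q = √(0.0559) = 0.236

0.236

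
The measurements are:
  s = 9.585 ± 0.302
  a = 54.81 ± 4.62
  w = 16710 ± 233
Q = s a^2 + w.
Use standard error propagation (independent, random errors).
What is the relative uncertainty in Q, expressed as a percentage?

Let p = s·a^2 = 28790. δp/p = √((1·δs/s)² + (2·δa/a)²) = √(0.000993 + 0.0284) = 0.172, so δp = 4940.
Q = p + w: δQ = √(δp² + δw²) = √(2.44e+07 + 54300) = 4940
Q = 45500, so δQ/Q = 4940/45500 = 0.109.

10.9%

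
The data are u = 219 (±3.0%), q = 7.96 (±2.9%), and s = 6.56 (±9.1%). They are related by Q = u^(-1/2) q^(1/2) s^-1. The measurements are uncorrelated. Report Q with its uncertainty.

For a monomial Q ∝ u^(-1/2), q^(1/2), s^-1, fractional errors add in quadrature:
  (−½·δu/u)² = (-0.5×0.0300)² = 0.000225;  (½·δq/q)² = (0.5×0.0290)² = 0.000210;  (-1·δs/s)² = (-1×0.0910)² = 0.00828
δQ/Q = √(0.00872) = 0.0934
Q = 0.0291, so δQ = 0.0934 × 0.0291 = 0.00271.

0.0291 ± 0.00271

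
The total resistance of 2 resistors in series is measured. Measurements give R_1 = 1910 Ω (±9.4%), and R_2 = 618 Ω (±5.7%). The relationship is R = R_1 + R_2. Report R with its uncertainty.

2530 ± 183 Ω

For a sum/difference, combine absolute errors in quadrature:
  (δR_1)² = 32200;  (δR_2)² = 1240
δR = √(33500) = 183 Ω
R = 2530 Ω.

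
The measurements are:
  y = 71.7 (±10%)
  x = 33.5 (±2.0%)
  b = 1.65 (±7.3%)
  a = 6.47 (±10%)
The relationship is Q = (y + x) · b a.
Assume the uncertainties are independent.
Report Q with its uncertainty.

Let u = y + x = 105. δu = √(δy² + δx²) = √(51.4 + 0.449) = 7.20, so δu/u = 0.0685.
Q is then a monomial in u, b, a:
δQ/Q = √((δu/u)² + (1·δb/b)² + (1·δa/a)²) = √(0.00469 + 0.00533 + 0.0100) = 0.141
Q = 1120, so δQ = 0.141 × 1120 = 159.

1120 ± 159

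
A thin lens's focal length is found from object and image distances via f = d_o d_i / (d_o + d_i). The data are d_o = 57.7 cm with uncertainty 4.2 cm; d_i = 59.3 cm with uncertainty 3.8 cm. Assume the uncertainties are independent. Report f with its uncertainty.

∂f/∂d_o = (d_i/(d_o+d_i))² = 0.257;  ∂f/∂d_i = (d_o/(d_o+d_i))² = 0.243
δf = √((∂f/∂d_o · δd_o)² + (∂f/∂d_i · δd_i)²) = √(1.16 + 0.854) = 1.42 cm
f = 29.2 cm.

29.2 ± 1.42 cm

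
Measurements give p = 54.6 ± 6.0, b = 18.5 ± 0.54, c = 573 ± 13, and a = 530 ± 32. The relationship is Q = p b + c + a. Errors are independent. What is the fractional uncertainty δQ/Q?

0.0568

Let w = p·b = 1010. δw/w = √((1·δp/p)² + (1·δb/b)²) = √(0.0121 + 0.000852) = 0.114, so δw = 115.
Q = w + c + a: δQ = √(δw² + δc² + δa²) = √(13200 + 169 + 1020) = 120
Q = 2110, so δQ/Q = 120/2110 = 0.0568.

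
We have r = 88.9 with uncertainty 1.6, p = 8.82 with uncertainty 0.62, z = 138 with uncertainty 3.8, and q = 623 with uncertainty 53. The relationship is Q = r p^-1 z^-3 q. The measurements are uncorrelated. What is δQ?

0.000332

For a monomial Q ∝ r, p^-1, z^-3, q, fractional errors add in quadrature:
  (1·δr/r)² = (1×0.0180)² = 0.000324;  (-1·δp/p)² = (-1×0.0703)² = 0.00494;  (-3·δz/z)² = (-3×0.0275)² = 0.00682;  (1·δq/q)² = (1×0.0851)² = 0.00724
δQ/Q = √(0.0193) = 0.139
Q = 0.00239, so δQ = 0.139 × 0.00239 = 0.000332.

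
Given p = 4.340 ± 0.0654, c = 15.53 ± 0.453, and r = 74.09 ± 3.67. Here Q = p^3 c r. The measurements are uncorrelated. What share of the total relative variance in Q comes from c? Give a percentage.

15.9%

(δQ/Q)² = (3·δp/p)² + (1·δc/c)² + (1·δr/r)²
  p term: (3×0.0151)² = 0.00204
  c term: (1×0.0292)² = 0.000851
  r term: (1×0.0495)² = 0.00245
Total = 0.00535. Share from c = 0.000851/0.00535 = 0.159.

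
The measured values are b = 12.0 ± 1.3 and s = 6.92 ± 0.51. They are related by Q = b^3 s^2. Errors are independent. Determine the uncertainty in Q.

For a monomial Q ∝ b^3, s^2, fractional errors add in quadrature:
  (3·δb/b)² = (3×0.108)² = 0.106;  (2·δs/s)² = (2×0.0737)² = 0.0217
δQ/Q = √(0.127) = 0.357
Q = 82700, so δQ = 0.357 × 82700 = 29500.

29500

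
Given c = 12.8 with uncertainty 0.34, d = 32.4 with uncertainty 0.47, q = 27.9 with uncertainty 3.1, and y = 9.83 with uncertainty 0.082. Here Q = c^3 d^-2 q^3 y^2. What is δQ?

Products/powers → add relative errors in quadrature, weighted by exponent:
  (3·δc/c)² = (3×0.0266)² = 0.00635;  (-2·δd/d)² = (-2×0.0145)² = 0.000842;  (3·δq/q)² = (3×0.111)² = 0.111;  (2·δy/y)² = (2×0.00834)² = 0.000278
δQ/Q = √(0.119) = 0.344
Q = 4.19e+06, so δQ = 0.344 × 4.19e+06 = 1.44e+06.

1.44e+06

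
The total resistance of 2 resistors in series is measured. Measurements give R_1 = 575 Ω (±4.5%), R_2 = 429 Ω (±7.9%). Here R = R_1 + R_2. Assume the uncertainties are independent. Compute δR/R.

0.0425

Sums and differences: (δR)² = Σ (cᵢ δxᵢ)².
  (δR_1)² = 670;  (δR_2)² = 1150
δR = √(1820) = 42.6 Ω
R = 1000 Ω, so δR/R = 42.6/1000 = 0.0425.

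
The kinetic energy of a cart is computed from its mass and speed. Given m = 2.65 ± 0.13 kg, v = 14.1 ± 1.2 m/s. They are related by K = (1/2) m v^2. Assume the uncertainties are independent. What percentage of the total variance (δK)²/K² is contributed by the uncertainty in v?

92.3%

(δK/K)² = (1·δm/m)² + (2·δv/v)²
  m term: (1×0.0491)² = 0.00241
  v term: (2×0.0851)² = 0.0290
Total = 0.0314. Share from v = 0.0290/0.0314 = 0.923.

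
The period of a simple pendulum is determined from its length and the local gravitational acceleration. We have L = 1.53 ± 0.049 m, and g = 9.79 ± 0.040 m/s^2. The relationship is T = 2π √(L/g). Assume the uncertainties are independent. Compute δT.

Each factor contributes (exponent × relative error)² to (δT/T)²:
  (½·δL/L)² = (0.5×0.0320)² = 0.000256;  (−½·δg/g)² = (-0.5×0.00409)² = 4.17e-06
δT/T = √(0.000261) = 0.0161
T = 2.48 s, so δT = 0.0161 × 2.48 = 0.0401 s.

0.0401 s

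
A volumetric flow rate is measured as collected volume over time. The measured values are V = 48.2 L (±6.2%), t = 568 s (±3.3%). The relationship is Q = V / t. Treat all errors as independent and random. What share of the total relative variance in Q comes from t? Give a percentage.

22.1%

(δQ/Q)² = (1·δV/V)² + (-1·δt/t)²
  V term: (1×0.0620)² = 0.00384
  t term: (-1×0.0330)² = 0.00109
Total = 0.00493. Share from t = 0.00109/0.00493 = 0.221.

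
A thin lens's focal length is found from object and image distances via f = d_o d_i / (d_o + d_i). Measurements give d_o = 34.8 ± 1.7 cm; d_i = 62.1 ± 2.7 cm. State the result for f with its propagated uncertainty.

∂f/∂d_o = (d_i/(d_o+d_i))² = 0.411;  ∂f/∂d_i = (d_o/(d_o+d_i))² = 0.129
δf = √((∂f/∂d_o · δd_o)² + (∂f/∂d_i · δd_i)²) = √(0.487 + 0.121) = 0.780 cm
f = 22.3 cm.

22.3 ± 0.780 cm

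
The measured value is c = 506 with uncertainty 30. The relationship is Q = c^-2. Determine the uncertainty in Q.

Q is a product of powers, so relative uncertainties combine in quadrature:
  (-2·δc/c)² = (-2×0.0593)² = 0.0141
δQ/Q = √(0.0141) = 0.119
Q = 3.91e-06, so δQ = 0.119 × 3.91e-06 = 4.63e-07.

4.63e-07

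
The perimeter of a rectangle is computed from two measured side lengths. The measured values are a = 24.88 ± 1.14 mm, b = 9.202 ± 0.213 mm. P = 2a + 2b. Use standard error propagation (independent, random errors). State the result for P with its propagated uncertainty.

Each term contributes (cᵢ δxᵢ)² to (δP)²:
  (2·δa)² = 5.20;  (2·δb)² = 0.181
δP = √(5.38) = 2.32 mm
P = 68.16 mm.

68.16 ± 2.32 mm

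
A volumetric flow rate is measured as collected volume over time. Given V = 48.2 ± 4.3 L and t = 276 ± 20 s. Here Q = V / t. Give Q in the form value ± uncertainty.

0.175 ± 0.0201 L/s

Since Q is a product/quotient, work with relative uncertainties:
  (1·δV/V)² = (1×0.0892)² = 0.00796;  (-1·δt/t)² = (-1×0.0725)² = 0.00525
δQ/Q = √(0.0132) = 0.115
Q = 0.175 L/s, so δQ = 0.115 × 0.175 = 0.0201 L/s.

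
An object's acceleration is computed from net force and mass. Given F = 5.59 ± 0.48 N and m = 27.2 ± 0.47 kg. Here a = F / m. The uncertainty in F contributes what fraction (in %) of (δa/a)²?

96.1%

(δa/a)² = (1·δF/F)² + (-1·δm/m)²
  F term: (1×0.0859)² = 0.00737
  m term: (-1×0.0173)² = 0.000299
Total = 0.00767. Share from F = 0.00737/0.00767 = 0.961.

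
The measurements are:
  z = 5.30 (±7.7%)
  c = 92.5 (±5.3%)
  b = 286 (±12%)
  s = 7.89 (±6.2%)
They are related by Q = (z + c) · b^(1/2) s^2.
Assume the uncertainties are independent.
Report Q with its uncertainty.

(1.03 ± 0.151) × 10^5

Let u = z + c = 97.8. δu = √(δz² + δc²) = √(0.167 + 24.0) = 4.92, so δu/u = 0.0503.
Q is then a monomial in u, b, s:
δQ/Q = √((δu/u)² + (½·δb/b)² + (2·δs/s)²) = √(0.00253 + 0.00360 + 0.0154) = 0.147
Q = 1.03e+05, so δQ = 0.147 × 1.03e+05 = 15100.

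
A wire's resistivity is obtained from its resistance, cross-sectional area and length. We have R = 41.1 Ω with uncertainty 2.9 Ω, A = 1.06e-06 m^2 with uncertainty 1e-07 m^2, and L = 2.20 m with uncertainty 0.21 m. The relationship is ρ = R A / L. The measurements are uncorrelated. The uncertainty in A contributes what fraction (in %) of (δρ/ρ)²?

38.7%

(δρ/ρ)² = (1·δR/R)² + (1·δA/A)² + (-1·δL/L)²
  R term: (1×0.0706)² = 0.00498
  A term: (1×0.0943)² = 0.00890
  L term: (-1×0.0955)² = 0.00911
Total = 0.0230. Share from A = 0.00890/0.0230 = 0.387.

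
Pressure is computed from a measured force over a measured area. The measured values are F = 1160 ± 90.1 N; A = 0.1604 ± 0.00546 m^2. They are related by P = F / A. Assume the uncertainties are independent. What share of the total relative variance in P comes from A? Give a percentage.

(δP/P)² = (1·δF/F)² + (-1·δA/A)²
  F term: (1×0.0777)² = 0.00603
  A term: (-1×0.0340)² = 0.00116
Total = 0.00719. Share from A = 0.00116/0.00719 = 0.161.

16.1%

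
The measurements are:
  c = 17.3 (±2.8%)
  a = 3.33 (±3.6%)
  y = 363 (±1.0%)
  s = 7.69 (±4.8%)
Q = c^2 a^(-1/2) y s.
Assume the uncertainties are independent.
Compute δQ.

35100

Each factor contributes (exponent × relative error)² to (δQ/Q)²:
  (2·δc/c)² = (2×0.0280)² = 0.00314;  (−½·δa/a)² = (-0.5×0.0360)² = 0.000324;  (1·δy/y)² = (1×0.0100)² = 0.000100;  (1·δs/s)² = (1×0.0480)² = 0.00230
δQ/Q = √(0.00586) = 0.0766
Q = 4.58e+05, so δQ = 0.0766 × 4.58e+05 = 35100.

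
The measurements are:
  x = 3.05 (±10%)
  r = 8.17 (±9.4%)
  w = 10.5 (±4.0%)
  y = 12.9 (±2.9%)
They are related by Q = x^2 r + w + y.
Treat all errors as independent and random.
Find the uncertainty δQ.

16.8

Let p = x^2·r = 76.0. δp/p = √((2·δx/x)² + (1·δr/r)²) = √(0.0400 + 0.00884) = 0.221, so δp = 16.8.
Q = p + w + y: δQ = √(δp² + δw² + δy²) = √(282 + 0.176 + 0.140) = 16.8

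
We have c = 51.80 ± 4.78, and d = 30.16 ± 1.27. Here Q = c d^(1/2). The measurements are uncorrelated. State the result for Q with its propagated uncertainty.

Products/powers → add relative errors in quadrature, weighted by exponent:
  (1·δc/c)² = (1×0.0923)² = 0.00852;  (½·δd/d)² = (0.5×0.0421)² = 0.000443
δQ/Q = √(0.00896) = 0.0946
Q = 284.5, so δQ = 0.0946 × 284.5 = 26.9.

284.5 ± 26.9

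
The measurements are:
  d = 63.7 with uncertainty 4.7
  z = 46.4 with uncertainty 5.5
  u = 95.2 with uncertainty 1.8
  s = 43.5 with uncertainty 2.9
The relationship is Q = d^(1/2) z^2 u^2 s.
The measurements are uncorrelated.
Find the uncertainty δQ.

Each factor contributes (exponent × relative error)² to (δQ/Q)²:
  (½·δd/d)² = (0.5×0.0738)² = 0.00136;  (2·δz/z)² = (2×0.119)² = 0.0562;  (2·δu/u)² = (2×0.0189)² = 0.00143;  (1·δs/s)² = (1×0.0667)² = 0.00444
δQ/Q = √(0.0634) = 0.252
Q = 6.77e+09, so δQ = 0.252 × 6.77e+09 = 1.71e+09.

1.71e+09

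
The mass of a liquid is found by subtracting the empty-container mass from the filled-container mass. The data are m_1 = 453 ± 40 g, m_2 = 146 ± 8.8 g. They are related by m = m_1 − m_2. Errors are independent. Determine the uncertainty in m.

41.0 g

Each term contributes (cᵢ δxᵢ)² to (δm)²:
  (δm_1)² = 1600;  (δm_2)² = 77.4
δm = √(1680) = 41.0 g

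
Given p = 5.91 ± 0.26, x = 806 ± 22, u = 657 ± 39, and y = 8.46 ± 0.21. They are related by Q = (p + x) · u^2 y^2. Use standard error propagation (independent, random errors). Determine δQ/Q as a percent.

Let w = p + x = 812. δw = √(δp² + δx²) = √(0.0676 + 484) = 22.0, so δw/w = 0.0271.
Q is then a monomial in w, u, y:
δQ/Q = √((δw/w)² + (2·δu/u)² + (2·δy/y)²) = √(0.000734 + 0.0141 + 0.00246) = 0.132

13.2%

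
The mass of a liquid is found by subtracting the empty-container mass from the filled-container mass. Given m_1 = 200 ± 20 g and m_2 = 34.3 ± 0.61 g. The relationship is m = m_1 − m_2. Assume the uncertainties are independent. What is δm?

20.0 g

m is a linear combination, so absolute uncertainties add in quadrature:
  (δm_1)² = 400;  (δm_2)² = 0.372
δm = √(400) = 20.0 g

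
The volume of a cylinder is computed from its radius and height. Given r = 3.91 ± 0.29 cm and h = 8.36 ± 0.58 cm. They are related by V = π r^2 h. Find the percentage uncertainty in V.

Relative error in a monomial: (δV/V)² = Σ (nᵢ · δxᵢ/xᵢ)².
  (2·δr/r)² = (2×0.0742)² = 0.0220;  (1·δh/h)² = (1×0.0694)² = 0.00481
δV/V = √(0.0268) = 0.164

16.4%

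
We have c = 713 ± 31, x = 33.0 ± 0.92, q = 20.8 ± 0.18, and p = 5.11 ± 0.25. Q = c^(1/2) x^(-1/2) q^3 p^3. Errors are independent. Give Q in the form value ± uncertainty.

Q is a product of powers, so relative uncertainties combine in quadrature:
  (½·δc/c)² = (0.5×0.0435)² = 0.000473;  (−½·δx/x)² = (-0.5×0.0279)² = 0.000194;  (3·δq/q)² = (3×0.00865)² = 0.000674;  (3·δp/p)² = (3×0.0489)² = 0.0215
δQ/Q = √(0.0229) = 0.151
Q = 5.58e+06, so δQ = 0.151 × 5.58e+06 = 8.44e+05.

(5.58 ± 0.844) × 10^6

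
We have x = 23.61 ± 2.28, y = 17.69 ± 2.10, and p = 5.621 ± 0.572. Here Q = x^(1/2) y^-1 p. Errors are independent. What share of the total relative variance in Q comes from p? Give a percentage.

(δQ/Q)² = (½·δx/x)² + (-1·δy/y)² + (1·δp/p)²
  x term: (0.5×0.0966)² = 0.00233
  y term: (-1×0.119)² = 0.0141
  p term: (1×0.102)² = 0.0104
Total = 0.0268. Share from p = 0.0104/0.0268 = 0.387.

38.7%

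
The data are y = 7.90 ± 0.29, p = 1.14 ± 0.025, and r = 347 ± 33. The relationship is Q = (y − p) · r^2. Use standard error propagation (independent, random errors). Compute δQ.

Let u = y − p = 6.76. δu = √(δy² + δp²) = √(0.0841 + 0.000625) = 0.291, so δu/u = 0.0431.
Q is then a monomial in u, r:
δQ/Q = √((δu/u)² + (2·δr/r)²) = √(0.00185 + 0.0362) = 0.195
Q = 8.14e+05, so δQ = 0.195 × 8.14e+05 = 1.59e+05.

1.59e+05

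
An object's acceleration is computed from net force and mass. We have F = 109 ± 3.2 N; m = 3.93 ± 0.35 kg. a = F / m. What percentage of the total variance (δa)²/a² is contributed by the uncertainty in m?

90.2%

(δa/a)² = (1·δF/F)² + (-1·δm/m)²
  F term: (1×0.0294)² = 0.000862
  m term: (-1×0.0891)² = 0.00793
Total = 0.00879. Share from m = 0.00793/0.00879 = 0.902.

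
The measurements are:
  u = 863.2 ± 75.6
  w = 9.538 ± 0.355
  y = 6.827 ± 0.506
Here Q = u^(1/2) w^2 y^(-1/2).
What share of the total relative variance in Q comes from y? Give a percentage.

15.5%

(δQ/Q)² = (½·δu/u)² + (2·δw/w)² + (−½·δy/y)²
  u term: (0.5×0.0876)² = 0.00192
  w term: (2×0.0372)² = 0.00554
  y term: (-0.5×0.0741)² = 0.00137
Total = 0.00883. Share from y = 0.00137/0.00883 = 0.155.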